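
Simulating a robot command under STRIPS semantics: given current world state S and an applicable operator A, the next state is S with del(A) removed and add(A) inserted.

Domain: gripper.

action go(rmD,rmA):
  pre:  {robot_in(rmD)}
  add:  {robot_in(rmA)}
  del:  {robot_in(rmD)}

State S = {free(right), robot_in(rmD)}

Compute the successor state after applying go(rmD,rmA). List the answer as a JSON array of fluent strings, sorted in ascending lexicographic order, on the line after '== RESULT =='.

Compute (S \ del) ∪ add:
  pre ⊆ S: {robot_in(rmD)} ⊆ S  — applicable
  S \ del = {free(right)}
  ∪ add   = {free(right), robot_in(rmA)}

== RESULT ==
["free(right)", "robot_in(rmA)"]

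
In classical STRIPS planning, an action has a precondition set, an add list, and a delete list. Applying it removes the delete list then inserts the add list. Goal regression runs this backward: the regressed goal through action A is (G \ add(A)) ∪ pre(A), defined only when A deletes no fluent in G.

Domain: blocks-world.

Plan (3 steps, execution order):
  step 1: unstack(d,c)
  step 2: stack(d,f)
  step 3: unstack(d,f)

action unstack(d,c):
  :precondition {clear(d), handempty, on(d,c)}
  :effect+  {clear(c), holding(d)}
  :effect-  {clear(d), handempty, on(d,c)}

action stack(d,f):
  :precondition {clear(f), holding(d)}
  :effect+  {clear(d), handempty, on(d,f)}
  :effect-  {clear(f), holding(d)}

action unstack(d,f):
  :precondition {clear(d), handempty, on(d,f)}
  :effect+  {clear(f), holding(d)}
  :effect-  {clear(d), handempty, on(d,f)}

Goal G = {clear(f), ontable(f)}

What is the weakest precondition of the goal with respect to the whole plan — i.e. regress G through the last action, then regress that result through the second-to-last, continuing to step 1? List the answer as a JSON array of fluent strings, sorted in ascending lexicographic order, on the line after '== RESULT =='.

Regress step by step:
  through step 3 (unstack(d,f)): drop {clear(f)}, keep {ontable(f)}, require {clear(d), handempty, on(d,f)}
    → {clear(d), handempty, on(d,f), ontable(f)}
  through step 2 (stack(d,f)): drop {clear(d), handempty, on(d,f)}, keep {ontable(f)}, require {clear(f), holding(d)}
    → {clear(f), holding(d), ontable(f)}
  through step 1 (unstack(d,c)): drop {holding(d)}, keep {clear(f), ontable(f)}, require {clear(d), handempty, on(d,c)}
    → {clear(d), clear(f), handempty, on(d,c), ontable(f)}

== RESULT ==
["clear(d)", "clear(f)", "handempty", "on(d,c)", "ontable(f)"]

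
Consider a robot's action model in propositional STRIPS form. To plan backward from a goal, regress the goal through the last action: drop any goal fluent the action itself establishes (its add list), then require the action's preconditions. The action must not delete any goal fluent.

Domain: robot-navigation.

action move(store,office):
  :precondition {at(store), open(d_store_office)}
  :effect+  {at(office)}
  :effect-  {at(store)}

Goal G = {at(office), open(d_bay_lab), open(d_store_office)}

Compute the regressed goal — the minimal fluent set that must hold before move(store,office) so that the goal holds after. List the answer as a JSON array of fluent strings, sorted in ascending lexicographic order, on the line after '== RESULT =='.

Compute (G \ add) ∪ pre:
  G ∩ del = {}  (empty — regression defined)
  G \ add = {at(office), open(d_bay_lab), open(d_store_office)} \ {at(office)} = {open(d_bay_lab), open(d_store_office)}
  ∪ pre   = {open(d_bay_lab), open(d_store_office)} ∪ {at(store), open(d_store_office)}
          = {at(store), open(d_bay_lab), open(d_store_office)}

== RESULT ==
["at(store)", "open(d_bay_lab)", "open(d_store_office)"]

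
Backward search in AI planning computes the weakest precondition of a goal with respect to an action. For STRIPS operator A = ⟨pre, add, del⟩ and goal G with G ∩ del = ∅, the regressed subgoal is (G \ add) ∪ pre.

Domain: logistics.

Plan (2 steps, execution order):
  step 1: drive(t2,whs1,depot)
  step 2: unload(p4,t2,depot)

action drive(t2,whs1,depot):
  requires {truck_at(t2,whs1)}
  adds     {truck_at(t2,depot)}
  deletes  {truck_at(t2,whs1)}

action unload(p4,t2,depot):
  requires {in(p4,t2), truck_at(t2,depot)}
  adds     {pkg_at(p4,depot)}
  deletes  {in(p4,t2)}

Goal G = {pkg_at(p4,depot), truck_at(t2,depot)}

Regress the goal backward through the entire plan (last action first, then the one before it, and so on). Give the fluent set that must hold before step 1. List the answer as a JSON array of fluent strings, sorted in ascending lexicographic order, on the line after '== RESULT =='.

Regress step by step:
  through step 2 (unload(p4,t2,depot)): drop {pkg_at(p4,depot)}, keep {truck_at(t2,depot)}, require {in(p4,t2), truck_at(t2,depot)}
    → {in(p4,t2), truck_at(t2,depot)}
  through step 1 (drive(t2,whs1,depot)): drop {truck_at(t2,depot)}, keep {in(p4,t2)}, require {truck_at(t2,whs1)}
    → {in(p4,t2), truck_at(t2,whs1)}

== RESULT ==
["in(p4,t2)", "truck_at(t2,whs1)"]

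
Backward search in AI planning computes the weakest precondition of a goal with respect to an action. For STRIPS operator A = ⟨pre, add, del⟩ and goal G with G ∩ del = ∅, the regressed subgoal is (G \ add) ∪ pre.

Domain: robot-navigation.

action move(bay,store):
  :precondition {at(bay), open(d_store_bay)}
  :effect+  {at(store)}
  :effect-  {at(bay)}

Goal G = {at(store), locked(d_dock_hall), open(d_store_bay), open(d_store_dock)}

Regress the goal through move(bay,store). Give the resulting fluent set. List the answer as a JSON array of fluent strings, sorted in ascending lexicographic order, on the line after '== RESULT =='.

Regress:
  G ∩ del = {}  (empty — regression defined)
  G \ add = {at(store), locked(d_dock_hall), open(d_store_bay), open(d_store_dock)} \ {at(store)} = {locked(d_dock_hall), open(d_store_bay), open(d_store_dock)}
  ∪ pre   = {locked(d_dock_hall), open(d_store_bay), open(d_store_dock)} ∪ {at(bay), open(d_store_bay)}
          = {at(bay), locked(d_dock_hall), open(d_store_bay), open(d_store_dock)}

== RESULT ==
["at(bay)", "locked(d_dock_hall)", "open(d_store_bay)", "open(d_store_dock)"]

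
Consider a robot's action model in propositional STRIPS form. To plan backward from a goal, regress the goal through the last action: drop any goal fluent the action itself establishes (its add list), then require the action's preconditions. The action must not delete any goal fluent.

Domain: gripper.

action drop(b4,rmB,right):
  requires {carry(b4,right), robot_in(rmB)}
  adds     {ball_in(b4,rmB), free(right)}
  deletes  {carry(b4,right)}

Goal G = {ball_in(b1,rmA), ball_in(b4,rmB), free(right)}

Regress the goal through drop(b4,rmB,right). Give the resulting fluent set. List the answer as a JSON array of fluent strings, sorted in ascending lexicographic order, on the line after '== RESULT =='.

Compute (G \ add) ∪ pre:
  G ∩ del = {}  (empty — regression defined)
  G \ add = {ball_in(b1,rmA), ball_in(b4,rmB), free(right)} \ {ball_in(b4,rmB), free(right)} = {ball_in(b1,rmA)}
  ∪ pre   = {ball_in(b1,rmA)} ∪ {carry(b4,right), robot_in(rmB)}
          = {ball_in(b1,rmA), carry(b4,right), robot_in(rmB)}

== RESULT ==
["ball_in(b1,rmA)", "carry(b4,right)", "robot_in(rmB)"]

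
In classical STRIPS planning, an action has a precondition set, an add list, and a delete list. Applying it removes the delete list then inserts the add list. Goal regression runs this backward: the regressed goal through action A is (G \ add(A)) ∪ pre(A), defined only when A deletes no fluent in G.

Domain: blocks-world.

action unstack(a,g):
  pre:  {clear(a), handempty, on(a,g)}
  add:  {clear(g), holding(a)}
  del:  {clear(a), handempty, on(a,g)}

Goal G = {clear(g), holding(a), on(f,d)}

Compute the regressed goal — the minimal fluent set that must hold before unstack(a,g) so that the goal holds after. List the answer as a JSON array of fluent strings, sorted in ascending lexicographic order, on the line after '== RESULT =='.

Regress:
  G ∩ del = {}  (empty — regression defined)
  G \ add = {clear(g), holding(a), on(f,d)} \ {clear(g), holding(a)} = {on(f,d)}
  ∪ pre   = {on(f,d)} ∪ {clear(a), handempty, on(a,g)}
          = {clear(a), handempty, on(a,g), on(f,d)}

== RESULT ==
["clear(a)", "handempty", "on(a,g)", "on(f,d)"]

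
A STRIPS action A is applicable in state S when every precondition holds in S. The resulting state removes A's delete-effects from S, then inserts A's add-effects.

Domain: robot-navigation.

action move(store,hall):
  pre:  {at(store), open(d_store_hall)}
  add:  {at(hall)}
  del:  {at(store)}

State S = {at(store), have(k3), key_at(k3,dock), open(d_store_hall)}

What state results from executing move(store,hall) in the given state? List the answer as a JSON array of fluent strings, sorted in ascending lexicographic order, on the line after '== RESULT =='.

Compute (S \ del) ∪ add:
  pre ⊆ S: {at(store), open(d_store_hall)} ⊆ S  — applicable
  S \ del = {have(k3), key_at(k3,dock), open(d_store_hall)}
  ∪ add   = {at(hall), have(k3), key_at(k3,dock), open(d_store_hall)}

== RESULT ==
["at(hall)", "have(k3)", "key_at(k3,dock)", "open(d_store_hall)"]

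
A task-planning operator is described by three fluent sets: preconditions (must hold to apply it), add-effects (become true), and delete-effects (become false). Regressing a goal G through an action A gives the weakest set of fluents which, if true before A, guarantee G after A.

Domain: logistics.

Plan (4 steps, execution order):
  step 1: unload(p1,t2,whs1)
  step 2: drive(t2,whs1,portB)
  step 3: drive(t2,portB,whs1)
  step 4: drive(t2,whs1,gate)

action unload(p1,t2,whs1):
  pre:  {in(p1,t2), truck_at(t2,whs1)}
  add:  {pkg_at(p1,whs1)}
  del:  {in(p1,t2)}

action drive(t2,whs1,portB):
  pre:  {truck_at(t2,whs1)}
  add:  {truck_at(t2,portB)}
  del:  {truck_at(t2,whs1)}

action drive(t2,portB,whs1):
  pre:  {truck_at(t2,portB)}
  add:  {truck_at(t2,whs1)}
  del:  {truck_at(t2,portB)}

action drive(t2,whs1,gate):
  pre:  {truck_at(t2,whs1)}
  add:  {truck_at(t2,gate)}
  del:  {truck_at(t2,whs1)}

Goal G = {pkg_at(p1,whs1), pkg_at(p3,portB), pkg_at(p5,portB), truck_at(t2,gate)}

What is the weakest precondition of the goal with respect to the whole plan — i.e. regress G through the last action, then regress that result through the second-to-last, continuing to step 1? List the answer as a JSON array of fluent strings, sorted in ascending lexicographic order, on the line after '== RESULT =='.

Work backward from the goal:
  through step 4 (drive(t2,whs1,gate)): drop {truck_at(t2,gate)}, keep {pkg_at(p1,whs1), pkg_at(p3,portB), pkg_at(p5,portB)}, require {truck_at(t2,whs1)}
    → {pkg_at(p1,whs1), pkg_at(p3,portB), pkg_at(p5,portB), truck_at(t2,whs1)}
  through step 3 (drive(t2,portB,whs1)): drop {truck_at(t2,whs1)}, keep {pkg_at(p1,whs1), pkg_at(p3,portB), pkg_at(p5,portB)}, require {truck_at(t2,portB)}
    → {pkg_at(p1,whs1), pkg_at(p3,portB), pkg_at(p5,portB), truck_at(t2,portB)}
  through step 2 (drive(t2,whs1,portB)): drop {truck_at(t2,portB)}, keep {pkg_at(p1,whs1), pkg_at(p3,portB), pkg_at(p5,portB)}, require {truck_at(t2,whs1)}
    → {pkg_at(p1,whs1), pkg_at(p3,portB), pkg_at(p5,portB), truck_at(t2,whs1)}
  through step 1 (unload(p1,t2,whs1)): drop {pkg_at(p1,whs1)}, keep {pkg_at(p3,portB), pkg_at(p5,portB), truck_at(t2,whs1)}, require {in(p1,t2), truck_at(t2,whs1)}
    → {in(p1,t2), pkg_at(p3,portB), pkg_at(p5,portB), truck_at(t2,whs1)}

== RESULT ==
["in(p1,t2)", "pkg_at(p3,portB)", "pkg_at(p5,portB)", "truck_at(t2,whs1)"]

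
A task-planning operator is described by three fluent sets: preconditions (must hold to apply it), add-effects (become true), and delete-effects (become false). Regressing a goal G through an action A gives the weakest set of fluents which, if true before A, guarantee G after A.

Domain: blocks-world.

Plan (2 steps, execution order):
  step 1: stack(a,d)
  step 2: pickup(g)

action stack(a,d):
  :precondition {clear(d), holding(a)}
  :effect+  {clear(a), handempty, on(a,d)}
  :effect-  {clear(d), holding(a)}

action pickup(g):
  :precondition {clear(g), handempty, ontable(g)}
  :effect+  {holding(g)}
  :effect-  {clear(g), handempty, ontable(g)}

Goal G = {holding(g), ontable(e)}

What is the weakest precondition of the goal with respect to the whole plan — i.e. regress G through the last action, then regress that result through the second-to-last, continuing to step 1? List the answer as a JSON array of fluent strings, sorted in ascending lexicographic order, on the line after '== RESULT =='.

Work backward from the goal:
  through step 2 (pickup(g)): drop {holding(g)}, keep {ontable(e)}, require {clear(g), handempty, ontable(g)}
    → {clear(g), handempty, ontable(e), ontable(g)}
  through step 1 (stack(a,d)): drop {handempty}, keep {clear(g), ontable(e), ontable(g)}, require {clear(d), holding(a)}
    → {clear(d), clear(g), holding(a), ontable(e), ontable(g)}

== RESULT ==
["clear(d)", "clear(g)", "holding(a)", "ontable(e)", "ontable(g)"]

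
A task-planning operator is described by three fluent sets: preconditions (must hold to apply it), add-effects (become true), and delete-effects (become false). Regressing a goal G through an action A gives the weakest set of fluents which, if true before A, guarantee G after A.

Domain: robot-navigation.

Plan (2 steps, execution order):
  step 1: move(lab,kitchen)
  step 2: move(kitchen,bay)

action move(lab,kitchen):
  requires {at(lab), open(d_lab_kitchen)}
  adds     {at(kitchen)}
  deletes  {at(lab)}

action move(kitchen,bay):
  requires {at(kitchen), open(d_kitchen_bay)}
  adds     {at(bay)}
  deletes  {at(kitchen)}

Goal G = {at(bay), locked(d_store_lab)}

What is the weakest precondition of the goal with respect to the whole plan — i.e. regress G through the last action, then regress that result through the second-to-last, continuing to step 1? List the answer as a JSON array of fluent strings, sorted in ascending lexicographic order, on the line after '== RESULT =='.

Regress step by step:
  through step 2 (move(kitchen,bay)): drop {at(bay)}, keep {locked(d_store_lab)}, require {at(kitchen), open(d_kitchen_bay)}
    → {at(kitchen), locked(d_store_lab), open(d_kitchen_bay)}
  through step 1 (move(lab,kitchen)): drop {at(kitchen)}, keep {locked(d_store_lab), open(d_kitchen_bay)}, require {at(lab), open(d_lab_kitchen)}
    → {at(lab), locked(d_store_lab), open(d_kitchen_bay), open(d_lab_kitchen)}

== RESULT ==
["at(lab)", "locked(d_store_lab)", "open(d_kitchen_bay)", "open(d_lab_kitchen)"]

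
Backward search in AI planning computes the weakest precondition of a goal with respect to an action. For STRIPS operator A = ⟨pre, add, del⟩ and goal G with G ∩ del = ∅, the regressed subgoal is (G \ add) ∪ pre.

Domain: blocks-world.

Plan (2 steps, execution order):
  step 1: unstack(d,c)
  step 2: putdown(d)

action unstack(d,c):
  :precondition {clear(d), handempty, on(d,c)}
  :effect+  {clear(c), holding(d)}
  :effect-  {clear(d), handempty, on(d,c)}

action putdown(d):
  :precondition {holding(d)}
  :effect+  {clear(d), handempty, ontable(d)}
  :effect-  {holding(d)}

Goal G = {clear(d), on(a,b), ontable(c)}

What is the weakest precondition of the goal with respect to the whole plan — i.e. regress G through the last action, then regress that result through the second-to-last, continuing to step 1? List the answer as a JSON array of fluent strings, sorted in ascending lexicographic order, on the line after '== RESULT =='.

Regress step by step:
  through step 2 (putdown(d)): drop {clear(d)}, keep {on(a,b), ontable(c)}, require {holding(d)}
    → {holding(d), on(a,b), ontable(c)}
  through step 1 (unstack(d,c)): drop {holding(d)}, keep {on(a,b), ontable(c)}, require {clear(d), handempty, on(d,c)}
    → {clear(d), handempty, on(a,b), on(d,c), ontable(c)}

== RESULT ==
["clear(d)", "handempty", "on(a,b)", "on(d,c)", "ontable(c)"]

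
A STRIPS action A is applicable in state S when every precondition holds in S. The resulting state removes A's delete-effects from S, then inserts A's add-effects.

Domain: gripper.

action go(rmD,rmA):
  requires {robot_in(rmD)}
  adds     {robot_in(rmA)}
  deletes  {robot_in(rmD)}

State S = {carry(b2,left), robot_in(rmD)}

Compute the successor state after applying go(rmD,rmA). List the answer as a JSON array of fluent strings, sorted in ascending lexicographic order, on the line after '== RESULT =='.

Progress:
  pre ⊆ S: {robot_in(rmD)} ⊆ S  — applicable
  S \ del = {carry(b2,left)}
  ∪ add   = {carry(b2,left), robot_in(rmA)}

== RESULT ==
["carry(b2,left)", "robot_in(rmA)"]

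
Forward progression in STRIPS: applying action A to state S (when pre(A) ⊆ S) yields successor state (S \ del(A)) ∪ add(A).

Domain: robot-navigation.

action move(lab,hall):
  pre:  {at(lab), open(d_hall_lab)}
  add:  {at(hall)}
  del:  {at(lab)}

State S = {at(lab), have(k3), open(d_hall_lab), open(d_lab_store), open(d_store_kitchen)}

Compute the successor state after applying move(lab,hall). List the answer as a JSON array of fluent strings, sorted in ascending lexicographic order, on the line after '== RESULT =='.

Progress:
  pre ⊆ S: {at(lab), open(d_hall_lab)} ⊆ S  — applicable
  S \ del = {have(k3), open(d_hall_lab), open(d_lab_store), open(d_store_kitchen)}
  ∪ add   = {at(hall), have(k3), open(d_hall_lab), open(d_lab_store), open(d_store_kitchen)}

== RESULT ==
["at(hall)", "have(k3)", "open(d_hall_lab)", "open(d_lab_store)", "open(d_store_kitchen)"]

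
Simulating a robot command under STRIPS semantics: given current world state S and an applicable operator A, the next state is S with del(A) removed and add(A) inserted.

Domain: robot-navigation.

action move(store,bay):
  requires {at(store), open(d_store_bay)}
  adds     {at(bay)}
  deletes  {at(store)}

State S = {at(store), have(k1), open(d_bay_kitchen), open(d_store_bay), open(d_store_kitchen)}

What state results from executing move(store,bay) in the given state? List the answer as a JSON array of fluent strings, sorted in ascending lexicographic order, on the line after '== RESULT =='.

Progress:
  pre ⊆ S: {at(store), open(d_store_bay)} ⊆ S  — applicable
  S \ del = {have(k1), open(d_bay_kitchen), open(d_store_bay), open(d_store_kitchen)}
  ∪ add   = {at(bay), have(k1), open(d_bay_kitchen), open(d_store_bay), open(d_store_kitchen)}

== RESULT ==
["at(bay)", "have(k1)", "open(d_bay_kitchen)", "open(d_store_bay)", "open(d_store_kitchen)"]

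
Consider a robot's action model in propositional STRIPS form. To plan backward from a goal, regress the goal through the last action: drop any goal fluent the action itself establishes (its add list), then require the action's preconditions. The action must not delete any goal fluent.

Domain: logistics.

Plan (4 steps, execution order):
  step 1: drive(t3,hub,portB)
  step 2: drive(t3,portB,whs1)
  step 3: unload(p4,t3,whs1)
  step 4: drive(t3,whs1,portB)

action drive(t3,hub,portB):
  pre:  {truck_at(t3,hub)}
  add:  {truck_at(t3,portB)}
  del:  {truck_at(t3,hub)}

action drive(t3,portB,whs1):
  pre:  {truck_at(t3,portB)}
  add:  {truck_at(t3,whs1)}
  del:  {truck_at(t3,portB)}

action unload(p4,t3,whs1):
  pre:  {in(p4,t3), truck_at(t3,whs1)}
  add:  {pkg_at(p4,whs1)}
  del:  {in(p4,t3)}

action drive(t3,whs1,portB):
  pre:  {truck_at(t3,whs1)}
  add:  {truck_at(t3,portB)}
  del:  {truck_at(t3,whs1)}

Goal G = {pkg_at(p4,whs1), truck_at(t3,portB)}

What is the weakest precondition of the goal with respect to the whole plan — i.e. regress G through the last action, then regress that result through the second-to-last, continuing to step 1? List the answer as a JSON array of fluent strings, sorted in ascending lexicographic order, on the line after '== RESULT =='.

Work backward from the goal:
  through step 4 (drive(t3,whs1,portB)): drop {truck_at(t3,portB)}, keep {pkg_at(p4,whs1)}, require {truck_at(t3,whs1)}
    → {pkg_at(p4,whs1), truck_at(t3,whs1)}
  through step 3 (unload(p4,t3,whs1)): drop {pkg_at(p4,whs1)}, keep {truck_at(t3,whs1)}, require {in(p4,t3), truck_at(t3,whs1)}
    → {in(p4,t3), truck_at(t3,whs1)}
  through step 2 (drive(t3,portB,whs1)): drop {truck_at(t3,whs1)}, keep {in(p4,t3)}, require {truck_at(t3,portB)}
    → {in(p4,t3), truck_at(t3,portB)}
  through step 1 (drive(t3,hub,portB)): drop {truck_at(t3,portB)}, keep {in(p4,t3)}, require {truck_at(t3,hub)}
    → {in(p4,t3), truck_at(t3,hub)}

== RESULT ==
["in(p4,t3)", "truck_at(t3,hub)"]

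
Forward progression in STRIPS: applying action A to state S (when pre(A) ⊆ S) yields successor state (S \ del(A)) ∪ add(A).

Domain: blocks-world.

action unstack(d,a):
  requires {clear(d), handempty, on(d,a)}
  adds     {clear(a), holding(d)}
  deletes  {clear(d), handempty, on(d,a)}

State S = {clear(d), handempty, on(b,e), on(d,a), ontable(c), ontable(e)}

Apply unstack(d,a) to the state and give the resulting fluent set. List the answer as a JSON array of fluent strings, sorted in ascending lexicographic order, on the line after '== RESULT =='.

Progress:
  pre ⊆ S: {clear(d), handempty, on(d,a)} ⊆ S  — applicable
  S \ del = {on(b,e), ontable(c), ontable(e)}
  ∪ add   = {clear(a), holding(d), on(b,e), ontable(c), ontable(e)}

== RESULT ==
["clear(a)", "holding(d)", "on(b,e)", "ontable(c)", "ontable(e)"]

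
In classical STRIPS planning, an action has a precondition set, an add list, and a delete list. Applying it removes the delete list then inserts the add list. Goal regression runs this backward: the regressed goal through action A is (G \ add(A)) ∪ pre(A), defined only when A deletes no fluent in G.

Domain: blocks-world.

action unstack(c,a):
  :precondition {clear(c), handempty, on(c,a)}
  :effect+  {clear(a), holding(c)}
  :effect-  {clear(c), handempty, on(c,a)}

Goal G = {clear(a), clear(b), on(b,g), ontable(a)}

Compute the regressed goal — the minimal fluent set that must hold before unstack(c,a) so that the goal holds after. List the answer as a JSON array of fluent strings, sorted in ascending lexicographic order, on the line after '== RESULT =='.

Compute (G \ add) ∪ pre:
  G ∩ del = {}  (empty — regression defined)
  G \ add = {clear(a), clear(b), on(b,g), ontable(a)} \ {clear(a), holding(c)} = {clear(b), on(b,g), ontable(a)}
  ∪ pre   = {clear(b), on(b,g), ontable(a)} ∪ {clear(c), handempty, on(c,a)}
          = {clear(b), clear(c), handempty, on(b,g), on(c,a), ontable(a)}

== RESULT ==
["clear(b)", "clear(c)", "handempty", "on(b,g)", "on(c,a)", "ontable(a)"]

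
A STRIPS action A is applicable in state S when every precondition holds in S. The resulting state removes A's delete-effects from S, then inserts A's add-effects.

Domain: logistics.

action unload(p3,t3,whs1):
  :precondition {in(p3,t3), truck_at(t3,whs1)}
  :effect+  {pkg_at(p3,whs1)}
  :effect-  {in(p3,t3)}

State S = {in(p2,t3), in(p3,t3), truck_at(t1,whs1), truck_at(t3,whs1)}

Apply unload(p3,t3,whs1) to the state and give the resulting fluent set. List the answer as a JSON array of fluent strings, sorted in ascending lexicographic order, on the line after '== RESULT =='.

Compute (S \ del) ∪ add:
  pre ⊆ S: {in(p3,t3), truck_at(t3,whs1)} ⊆ S  — applicable
  S \ del = {in(p2,t3), truck_at(t1,whs1), truck_at(t3,whs1)}
  ∪ add   = {in(p2,t3), pkg_at(p3,whs1), truck_at(t1,whs1), truck_at(t3,whs1)}

== RESULT ==
["in(p2,t3)", "pkg_at(p3,whs1)", "truck_at(t1,whs1)", "truck_at(t3,whs1)"]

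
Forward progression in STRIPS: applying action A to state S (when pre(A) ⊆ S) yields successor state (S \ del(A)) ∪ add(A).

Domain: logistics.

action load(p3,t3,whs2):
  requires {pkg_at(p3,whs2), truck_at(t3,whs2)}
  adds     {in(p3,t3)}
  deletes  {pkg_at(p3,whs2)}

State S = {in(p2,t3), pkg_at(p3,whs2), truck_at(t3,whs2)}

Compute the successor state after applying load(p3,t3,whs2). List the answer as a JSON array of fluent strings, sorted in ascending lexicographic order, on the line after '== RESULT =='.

Compute (S \ del) ∪ add:
  pre ⊆ S: {pkg_at(p3,whs2), truck_at(t3,whs2)} ⊆ S  — applicable
  S \ del = {in(p2,t3), truck_at(t3,whs2)}
  ∪ add   = {in(p2,t3), in(p3,t3), truck_at(t3,whs2)}

== RESULT ==
["in(p2,t3)", "in(p3,t3)", "truck_at(t3,whs2)"]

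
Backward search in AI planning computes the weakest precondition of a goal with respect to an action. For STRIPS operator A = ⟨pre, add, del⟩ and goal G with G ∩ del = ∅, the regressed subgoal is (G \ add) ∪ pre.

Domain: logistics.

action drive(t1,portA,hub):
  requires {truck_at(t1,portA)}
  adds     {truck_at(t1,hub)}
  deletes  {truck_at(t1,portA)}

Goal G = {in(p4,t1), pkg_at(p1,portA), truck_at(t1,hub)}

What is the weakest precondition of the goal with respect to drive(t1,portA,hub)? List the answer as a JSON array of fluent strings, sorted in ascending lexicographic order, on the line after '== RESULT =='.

Compute (G \ add) ∪ pre:
  G ∩ del = {}  (empty — regression defined)
  G \ add = {in(p4,t1), pkg_at(p1,portA), truck_at(t1,hub)} \ {truck_at(t1,hub)} = {in(p4,t1), pkg_at(p1,portA)}
  ∪ pre   = {in(p4,t1), pkg_at(p1,portA)} ∪ {truck_at(t1,portA)}
          = {in(p4,t1), pkg_at(p1,portA), truck_at(t1,portA)}

== RESULT ==
["in(p4,t1)", "pkg_at(p1,portA)", "truck_at(t1,portA)"]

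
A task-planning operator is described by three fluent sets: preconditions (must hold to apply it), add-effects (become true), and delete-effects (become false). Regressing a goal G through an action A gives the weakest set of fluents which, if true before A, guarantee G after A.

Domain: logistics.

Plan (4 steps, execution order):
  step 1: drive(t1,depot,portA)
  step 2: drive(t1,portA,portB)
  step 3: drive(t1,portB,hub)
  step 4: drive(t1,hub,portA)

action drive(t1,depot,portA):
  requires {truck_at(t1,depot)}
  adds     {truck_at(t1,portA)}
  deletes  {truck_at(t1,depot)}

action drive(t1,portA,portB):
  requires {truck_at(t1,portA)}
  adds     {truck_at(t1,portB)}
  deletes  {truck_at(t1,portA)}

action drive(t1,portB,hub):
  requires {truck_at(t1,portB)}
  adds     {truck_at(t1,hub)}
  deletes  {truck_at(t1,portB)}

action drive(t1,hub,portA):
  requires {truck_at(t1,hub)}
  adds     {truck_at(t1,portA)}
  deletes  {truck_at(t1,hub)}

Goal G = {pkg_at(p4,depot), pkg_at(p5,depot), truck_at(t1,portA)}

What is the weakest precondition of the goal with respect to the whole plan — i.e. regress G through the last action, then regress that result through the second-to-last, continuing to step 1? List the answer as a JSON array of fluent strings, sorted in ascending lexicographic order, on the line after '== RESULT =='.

Regress step by step:
  through step 4 (drive(t1,hub,portA)): drop {truck_at(t1,portA)}, keep {pkg_at(p4,depot), pkg_at(p5,depot)}, require {truck_at(t1,hub)}
    → {pkg_at(p4,depot), pkg_at(p5,depot), truck_at(t1,hub)}
  through step 3 (drive(t1,portB,hub)): drop {truck_at(t1,hub)}, keep {pkg_at(p4,depot), pkg_at(p5,depot)}, require {truck_at(t1,portB)}
    → {pkg_at(p4,depot), pkg_at(p5,depot), truck_at(t1,portB)}
  through step 2 (drive(t1,portA,portB)): drop {truck_at(t1,portB)}, keep {pkg_at(p4,depot), pkg_at(p5,depot)}, require {truck_at(t1,portA)}
    → {pkg_at(p4,depot), pkg_at(p5,depot), truck_at(t1,portA)}
  through step 1 (drive(t1,depot,portA)): drop {truck_at(t1,portA)}, keep {pkg_at(p4,depot), pkg_at(p5,depot)}, require {truck_at(t1,depot)}
    → {pkg_at(p4,depot), pkg_at(p5,depot), truck_at(t1,depot)}

== RESULT ==
["pkg_at(p4,depot)", "pkg_at(p5,depot)", "truck_at(t1,depot)"]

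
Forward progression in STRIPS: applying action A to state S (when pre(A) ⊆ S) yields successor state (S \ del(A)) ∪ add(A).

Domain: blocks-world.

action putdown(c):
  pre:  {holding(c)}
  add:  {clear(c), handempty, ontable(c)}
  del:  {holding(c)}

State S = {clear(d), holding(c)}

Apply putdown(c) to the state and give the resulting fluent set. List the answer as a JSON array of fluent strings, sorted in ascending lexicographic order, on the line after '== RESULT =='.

Compute (S \ del) ∪ add:
  pre ⊆ S: {holding(c)} ⊆ S  — applicable
  S \ del = {clear(d)}
  ∪ add   = {clear(c), clear(d), handempty, ontable(c)}

== RESULT ==
["clear(c)", "clear(d)", "handempty", "ontable(c)"]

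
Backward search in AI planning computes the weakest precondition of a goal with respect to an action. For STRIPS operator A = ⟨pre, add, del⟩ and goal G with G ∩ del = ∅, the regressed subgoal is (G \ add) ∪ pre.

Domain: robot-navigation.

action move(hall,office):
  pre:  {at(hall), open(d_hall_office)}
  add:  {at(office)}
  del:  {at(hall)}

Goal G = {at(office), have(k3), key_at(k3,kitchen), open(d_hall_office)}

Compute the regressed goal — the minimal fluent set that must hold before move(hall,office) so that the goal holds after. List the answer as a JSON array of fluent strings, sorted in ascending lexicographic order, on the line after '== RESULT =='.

Compute (G \ add) ∪ pre:
  G ∩ del = {}  (empty — regression defined)
  G \ add = {at(office), have(k3), key_at(k3,kitchen), open(d_hall_office)} \ {at(office)} = {have(k3), key_at(k3,kitchen), open(d_hall_office)}
  ∪ pre   = {have(k3), key_at(k3,kitchen), open(d_hall_office)} ∪ {at(hall), open(d_hall_office)}
          = {at(hall), have(k3), key_at(k3,kitchen), open(d_hall_office)}

== RESULT ==
["at(hall)", "have(k3)", "key_at(k3,kitchen)", "open(d_hall_office)"]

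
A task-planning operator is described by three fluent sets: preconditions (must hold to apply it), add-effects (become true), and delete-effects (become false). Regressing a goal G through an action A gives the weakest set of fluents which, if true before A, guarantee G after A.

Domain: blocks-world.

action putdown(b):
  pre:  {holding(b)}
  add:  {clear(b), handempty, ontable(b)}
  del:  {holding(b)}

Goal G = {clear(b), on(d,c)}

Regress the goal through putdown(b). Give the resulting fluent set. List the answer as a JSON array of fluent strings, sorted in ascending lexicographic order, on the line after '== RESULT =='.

Regress:
  G ∩ del = {}  (empty — regression defined)
  G \ add = {clear(b), on(d,c)} \ {clear(b), handempty, ontable(b)} = {on(d,c)}
  ∪ pre   = {on(d,c)} ∪ {holding(b)}
          = {holding(b), on(d,c)}

== RESULT ==
["holding(b)", "on(d,c)"]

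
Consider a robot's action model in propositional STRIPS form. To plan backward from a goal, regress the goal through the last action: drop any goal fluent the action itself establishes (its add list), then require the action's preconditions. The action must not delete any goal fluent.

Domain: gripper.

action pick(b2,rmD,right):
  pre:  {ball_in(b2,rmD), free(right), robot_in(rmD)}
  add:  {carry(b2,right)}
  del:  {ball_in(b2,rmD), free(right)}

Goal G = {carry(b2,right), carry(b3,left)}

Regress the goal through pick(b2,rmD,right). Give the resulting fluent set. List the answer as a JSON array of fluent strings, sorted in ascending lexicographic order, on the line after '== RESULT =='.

Regress:
  G ∩ del = {}  (empty — regression defined)
  G \ add = {carry(b2,right), carry(b3,left)} \ {carry(b2,right)} = {carry(b3,left)}
  ∪ pre   = {carry(b3,left)} ∪ {ball_in(b2,rmD), free(right), robot_in(rmD)}
          = {ball_in(b2,rmD), carry(b3,left), free(right), robot_in(rmD)}

== RESULT ==
["ball_in(b2,rmD)", "carry(b3,left)", "free(right)", "robot_in(rmD)"]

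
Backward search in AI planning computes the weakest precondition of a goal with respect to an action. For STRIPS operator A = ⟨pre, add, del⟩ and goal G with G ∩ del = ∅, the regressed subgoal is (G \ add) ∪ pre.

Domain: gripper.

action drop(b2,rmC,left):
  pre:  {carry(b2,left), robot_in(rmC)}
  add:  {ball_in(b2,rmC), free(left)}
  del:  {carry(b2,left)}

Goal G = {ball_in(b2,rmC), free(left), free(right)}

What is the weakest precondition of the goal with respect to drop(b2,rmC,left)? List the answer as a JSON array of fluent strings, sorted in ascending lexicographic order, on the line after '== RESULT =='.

Regress:
  G ∩ del = {}  (empty — regression defined)
  G \ add = {ball_in(b2,rmC), free(left), free(right)} \ {ball_in(b2,rmC), free(left)} = {free(right)}
  ∪ pre   = {free(right)} ∪ {carry(b2,left), robot_in(rmC)}
          = {carry(b2,left), free(right), robot_in(rmC)}

== RESULT ==
["carry(b2,left)", "free(right)", "robot_in(rmC)"]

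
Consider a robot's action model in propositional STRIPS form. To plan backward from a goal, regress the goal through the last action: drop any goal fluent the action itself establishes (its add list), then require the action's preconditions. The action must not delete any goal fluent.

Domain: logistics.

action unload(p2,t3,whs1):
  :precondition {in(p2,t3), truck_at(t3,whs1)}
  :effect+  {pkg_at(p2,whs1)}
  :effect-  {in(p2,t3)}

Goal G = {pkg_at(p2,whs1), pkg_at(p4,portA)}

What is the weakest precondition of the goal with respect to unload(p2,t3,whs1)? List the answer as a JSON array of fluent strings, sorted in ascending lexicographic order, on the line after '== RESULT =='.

Compute (G \ add) ∪ pre:
  G ∩ del = {}  (empty — regression defined)
  G \ add = {pkg_at(p2,whs1), pkg_at(p4,portA)} \ {pkg_at(p2,whs1)} = {pkg_at(p4,portA)}
  ∪ pre   = {pkg_at(p4,portA)} ∪ {in(p2,t3), truck_at(t3,whs1)}
          = {in(p2,t3), pkg_at(p4,portA), truck_at(t3,whs1)}

== RESULT ==
["in(p2,t3)", "pkg_at(p4,portA)", "truck_at(t3,whs1)"]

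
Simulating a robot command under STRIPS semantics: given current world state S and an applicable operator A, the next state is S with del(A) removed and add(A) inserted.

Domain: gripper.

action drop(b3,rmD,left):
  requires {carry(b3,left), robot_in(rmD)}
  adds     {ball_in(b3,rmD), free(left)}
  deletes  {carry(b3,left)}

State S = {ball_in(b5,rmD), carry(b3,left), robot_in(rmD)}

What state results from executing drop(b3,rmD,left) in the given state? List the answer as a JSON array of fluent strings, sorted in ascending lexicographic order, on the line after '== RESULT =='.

Compute (S \ del) ∪ add:
  pre ⊆ S: {carry(b3,left), robot_in(rmD)} ⊆ S  — applicable
  S \ del = {ball_in(b5,rmD), robot_in(rmD)}
  ∪ add   = {ball_in(b3,rmD), ball_in(b5,rmD), free(left), robot_in(rmD)}

== RESULT ==
["ball_in(b3,rmD)", "ball_in(b5,rmD)", "free(left)", "robot_in(rmD)"]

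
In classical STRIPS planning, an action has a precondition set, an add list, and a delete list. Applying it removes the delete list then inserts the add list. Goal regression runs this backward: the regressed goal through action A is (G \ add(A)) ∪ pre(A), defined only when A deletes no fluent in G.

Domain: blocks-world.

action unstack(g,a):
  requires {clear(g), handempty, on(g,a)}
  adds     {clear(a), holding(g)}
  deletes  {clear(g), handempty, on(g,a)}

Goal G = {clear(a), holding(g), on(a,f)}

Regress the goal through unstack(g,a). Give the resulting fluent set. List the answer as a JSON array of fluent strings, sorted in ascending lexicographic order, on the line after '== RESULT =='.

Compute (G \ add) ∪ pre:
  G ∩ del = {}  (empty — regression defined)
  G \ add = {clear(a), holding(g), on(a,f)} \ {clear(a), holding(g)} = {on(a,f)}
  ∪ pre   = {on(a,f)} ∪ {clear(g), handempty, on(g,a)}
          = {clear(g), handempty, on(a,f), on(g,a)}

== RESULT ==
["clear(g)", "handempty", "on(a,f)", "on(g,a)"]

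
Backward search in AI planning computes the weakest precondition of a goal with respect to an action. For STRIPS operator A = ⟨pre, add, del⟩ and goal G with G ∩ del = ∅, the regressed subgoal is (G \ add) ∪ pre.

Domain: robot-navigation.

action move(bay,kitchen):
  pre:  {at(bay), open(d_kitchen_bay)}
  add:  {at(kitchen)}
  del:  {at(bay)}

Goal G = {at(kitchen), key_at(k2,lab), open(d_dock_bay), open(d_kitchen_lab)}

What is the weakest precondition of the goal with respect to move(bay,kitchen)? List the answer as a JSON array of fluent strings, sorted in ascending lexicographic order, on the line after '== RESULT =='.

Regress:
  G ∩ del = {}  (empty — regression defined)
  G \ add = {at(kitchen), key_at(k2,lab), open(d_dock_bay), open(d_kitchen_lab)} \ {at(kitchen)} = {key_at(k2,lab), open(d_dock_bay), open(d_kitchen_lab)}
  ∪ pre   = {key_at(k2,lab), open(d_dock_bay), open(d_kitchen_lab)} ∪ {at(bay), open(d_kitchen_bay)}
          = {at(bay), key_at(k2,lab), open(d_dock_bay), open(d_kitchen_bay), open(d_kitchen_lab)}

== RESULT ==
["at(bay)", "key_at(k2,lab)", "open(d_dock_bay)", "open(d_kitchen_bay)", "open(d_kitchen_lab)"]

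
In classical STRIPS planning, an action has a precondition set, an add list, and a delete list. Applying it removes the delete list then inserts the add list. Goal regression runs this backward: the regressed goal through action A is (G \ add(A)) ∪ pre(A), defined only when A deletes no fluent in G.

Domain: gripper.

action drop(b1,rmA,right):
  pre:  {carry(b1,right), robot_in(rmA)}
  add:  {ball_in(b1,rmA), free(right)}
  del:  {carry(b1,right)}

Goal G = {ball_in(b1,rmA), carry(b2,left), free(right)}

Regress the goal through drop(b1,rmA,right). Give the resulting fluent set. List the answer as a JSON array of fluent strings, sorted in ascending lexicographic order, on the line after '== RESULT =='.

Compute (G \ add) ∪ pre:
  G ∩ del = {}  (empty — regression defined)
  G \ add = {ball_in(b1,rmA), carry(b2,left), free(right)} \ {ball_in(b1,rmA), free(right)} = {carry(b2,left)}
  ∪ pre   = {carry(b2,left)} ∪ {carry(b1,right), robot_in(rmA)}
          = {carry(b1,right), carry(b2,left), robot_in(rmA)}

== RESULT ==
["carry(b1,right)", "carry(b2,left)", "robot_in(rmA)"]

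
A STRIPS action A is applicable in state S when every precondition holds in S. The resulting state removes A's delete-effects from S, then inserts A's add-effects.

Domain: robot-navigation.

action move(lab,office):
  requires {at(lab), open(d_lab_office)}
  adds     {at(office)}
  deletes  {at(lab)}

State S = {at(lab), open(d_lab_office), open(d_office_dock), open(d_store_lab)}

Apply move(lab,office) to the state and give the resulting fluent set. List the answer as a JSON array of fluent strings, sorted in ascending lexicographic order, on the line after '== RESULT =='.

Progress:
  pre ⊆ S: {at(lab), open(d_lab_office)} ⊆ S  — applicable
  S \ del = {open(d_lab_office), open(d_office_dock), open(d_store_lab)}
  ∪ add   = {at(office), open(d_lab_office), open(d_office_dock), open(d_store_lab)}

== RESULT ==
["at(office)", "open(d_lab_office)", "open(d_office_dock)", "open(d_store_lab)"]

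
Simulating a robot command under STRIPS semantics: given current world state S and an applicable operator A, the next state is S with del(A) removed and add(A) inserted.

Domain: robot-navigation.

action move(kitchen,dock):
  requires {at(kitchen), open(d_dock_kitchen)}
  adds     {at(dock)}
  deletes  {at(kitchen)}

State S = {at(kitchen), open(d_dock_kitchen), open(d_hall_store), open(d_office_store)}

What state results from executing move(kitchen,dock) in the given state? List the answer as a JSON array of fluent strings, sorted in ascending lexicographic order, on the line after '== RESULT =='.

Compute (S \ del) ∪ add:
  pre ⊆ S: {at(kitchen), open(d_dock_kitchen)} ⊆ S  — applicable
  S \ del = {open(d_dock_kitchen), open(d_hall_store), open(d_office_store)}
  ∪ add   = {at(dock), open(d_dock_kitchen), open(d_hall_store), open(d_office_store)}

== RESULT ==
["at(dock)", "open(d_dock_kitchen)", "open(d_hall_store)", "open(d_office_store)"]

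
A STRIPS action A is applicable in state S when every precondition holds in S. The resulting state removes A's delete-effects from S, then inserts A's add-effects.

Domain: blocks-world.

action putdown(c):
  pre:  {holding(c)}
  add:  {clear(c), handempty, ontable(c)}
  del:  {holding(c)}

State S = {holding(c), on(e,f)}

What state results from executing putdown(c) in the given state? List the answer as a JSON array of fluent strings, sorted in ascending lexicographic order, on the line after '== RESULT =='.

Compute (S \ del) ∪ add:
  pre ⊆ S: {holding(c)} ⊆ S  — applicable
  S \ del = {on(e,f)}
  ∪ add   = {clear(c), handempty, on(e,f), ontable(c)}

== RESULT ==
["clear(c)", "handempty", "on(e,f)", "ontable(c)"]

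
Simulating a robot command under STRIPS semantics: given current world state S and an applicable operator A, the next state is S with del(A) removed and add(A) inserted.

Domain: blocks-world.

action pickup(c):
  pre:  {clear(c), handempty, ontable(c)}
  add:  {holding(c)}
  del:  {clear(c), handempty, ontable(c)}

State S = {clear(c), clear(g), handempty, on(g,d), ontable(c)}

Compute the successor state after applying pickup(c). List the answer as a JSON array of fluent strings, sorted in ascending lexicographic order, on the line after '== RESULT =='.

Progress:
  pre ⊆ S: {clear(c), handempty, ontable(c)} ⊆ S  — applicable
  S \ del = {clear(g), on(g,d)}
  ∪ add   = {clear(g), holding(c), on(g,d)}

== RESULT ==
["clear(g)", "holding(c)", "on(g,d)"]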